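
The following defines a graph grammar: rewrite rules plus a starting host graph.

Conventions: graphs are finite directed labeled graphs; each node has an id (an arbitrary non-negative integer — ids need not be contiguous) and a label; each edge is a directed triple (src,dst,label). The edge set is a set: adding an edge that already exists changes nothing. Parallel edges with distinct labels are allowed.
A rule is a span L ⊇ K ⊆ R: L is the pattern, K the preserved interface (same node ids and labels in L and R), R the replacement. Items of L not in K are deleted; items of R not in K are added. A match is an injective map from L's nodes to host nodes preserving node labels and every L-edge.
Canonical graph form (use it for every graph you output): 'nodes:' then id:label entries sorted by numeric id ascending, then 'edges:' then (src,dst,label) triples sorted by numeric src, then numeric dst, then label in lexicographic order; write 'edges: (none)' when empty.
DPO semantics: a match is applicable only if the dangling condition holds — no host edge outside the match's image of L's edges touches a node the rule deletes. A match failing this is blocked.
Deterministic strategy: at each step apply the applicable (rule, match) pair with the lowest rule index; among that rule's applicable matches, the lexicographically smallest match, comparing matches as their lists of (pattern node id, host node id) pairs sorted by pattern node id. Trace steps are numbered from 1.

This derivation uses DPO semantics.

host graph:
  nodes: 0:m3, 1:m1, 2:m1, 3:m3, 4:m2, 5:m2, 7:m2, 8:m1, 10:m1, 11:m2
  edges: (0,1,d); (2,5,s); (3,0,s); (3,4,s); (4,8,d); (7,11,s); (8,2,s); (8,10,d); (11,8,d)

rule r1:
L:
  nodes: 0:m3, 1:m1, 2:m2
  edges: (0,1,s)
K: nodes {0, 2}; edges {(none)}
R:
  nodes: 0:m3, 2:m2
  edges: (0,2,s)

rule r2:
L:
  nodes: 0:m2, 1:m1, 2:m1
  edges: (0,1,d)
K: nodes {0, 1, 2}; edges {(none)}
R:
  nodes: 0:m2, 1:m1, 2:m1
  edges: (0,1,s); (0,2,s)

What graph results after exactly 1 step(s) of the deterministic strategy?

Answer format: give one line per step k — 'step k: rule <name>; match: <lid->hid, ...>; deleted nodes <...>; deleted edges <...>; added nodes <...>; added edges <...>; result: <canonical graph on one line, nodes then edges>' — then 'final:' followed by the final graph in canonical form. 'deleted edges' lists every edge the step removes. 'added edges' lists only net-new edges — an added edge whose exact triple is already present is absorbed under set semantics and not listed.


step 1: rule r2; match: 0->4, 1->8, 2->1; deleted nodes (none); deleted edges (4,8,d); added nodes (none); added edges (4,1,s); (4,8,s); result: nodes: 0:m3, 1:m1, 2:m1, 3:m3, 4:m2, 5:m2, 7:m2, 8:m1, 10:m1, 11:m2 edges: (0,1,d); (2,5,s); (3,0,s); (3,4,s); (4,1,s); (4,8,s); (7,11,s); (8,2,s); (8,10,d); (11,8,d)
final:
nodes: 0:m3, 1:m1, 2:m1, 3:m3, 4:m2, 5:m2, 7:m2, 8:m1, 10:m1, 11:m2
edges: (0,1,d); (2,5,s); (3,0,s); (3,4,s); (4,1,s); (4,8,s); (7,11,s); (8,2,s); (8,10,d); (11,8,d)


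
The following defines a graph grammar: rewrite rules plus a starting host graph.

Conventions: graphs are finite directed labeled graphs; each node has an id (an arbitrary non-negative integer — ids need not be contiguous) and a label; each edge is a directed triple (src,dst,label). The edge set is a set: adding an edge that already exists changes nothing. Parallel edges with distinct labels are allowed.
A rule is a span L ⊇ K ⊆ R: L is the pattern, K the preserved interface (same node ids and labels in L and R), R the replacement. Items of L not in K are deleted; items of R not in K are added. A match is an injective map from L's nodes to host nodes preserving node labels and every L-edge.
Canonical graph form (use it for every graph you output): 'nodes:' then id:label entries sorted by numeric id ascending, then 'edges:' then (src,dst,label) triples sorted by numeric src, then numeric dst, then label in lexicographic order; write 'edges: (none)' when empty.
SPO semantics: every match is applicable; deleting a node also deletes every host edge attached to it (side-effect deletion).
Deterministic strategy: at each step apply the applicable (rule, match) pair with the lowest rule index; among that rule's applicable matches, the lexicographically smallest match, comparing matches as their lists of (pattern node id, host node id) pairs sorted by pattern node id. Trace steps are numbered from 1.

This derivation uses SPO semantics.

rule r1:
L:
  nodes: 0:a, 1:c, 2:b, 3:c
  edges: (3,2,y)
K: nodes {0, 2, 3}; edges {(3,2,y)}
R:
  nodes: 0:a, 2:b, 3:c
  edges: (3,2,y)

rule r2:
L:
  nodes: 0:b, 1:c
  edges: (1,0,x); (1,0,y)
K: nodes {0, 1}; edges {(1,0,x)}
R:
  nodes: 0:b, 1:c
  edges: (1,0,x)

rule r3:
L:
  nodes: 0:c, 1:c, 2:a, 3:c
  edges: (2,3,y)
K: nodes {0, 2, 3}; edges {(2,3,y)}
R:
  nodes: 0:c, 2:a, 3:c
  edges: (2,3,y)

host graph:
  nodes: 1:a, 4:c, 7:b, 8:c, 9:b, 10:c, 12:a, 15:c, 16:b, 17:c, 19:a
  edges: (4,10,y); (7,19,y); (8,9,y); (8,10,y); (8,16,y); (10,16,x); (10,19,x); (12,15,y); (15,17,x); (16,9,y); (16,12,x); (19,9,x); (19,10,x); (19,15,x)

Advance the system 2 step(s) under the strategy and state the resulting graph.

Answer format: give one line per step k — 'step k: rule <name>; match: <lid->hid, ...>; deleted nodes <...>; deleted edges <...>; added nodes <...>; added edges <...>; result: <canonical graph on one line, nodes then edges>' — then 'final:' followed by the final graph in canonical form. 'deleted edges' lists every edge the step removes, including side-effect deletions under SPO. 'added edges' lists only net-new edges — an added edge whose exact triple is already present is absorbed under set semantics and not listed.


step 1: rule r1; match: 0->1, 1->4, 2->9, 3->8; deleted nodes 4; deleted edges (4,10,y); added nodes (none); added edges (none); result: nodes: 1:a, 7:b, 8:c, 9:b, 10:c, 12:a, 15:c, 16:b, 17:c, 19:a edges: (7,19,y); (8,9,y); (8,10,y); (8,16,y); (10,16,x); (10,19,x); (12,15,y); (15,17,x); (16,9,y); (16,12,x); (19,9,x); (19,10,x); (19,15,x)
step 2: rule r1; match: 0->1, 1->10, 2->9, 3->8; deleted nodes 10; deleted edges (8,10,y); (10,16,x); (10,19,x); (19,10,x); added nodes (none); added edges (none); result: nodes: 1:a, 7:b, 8:c, 9:b, 12:a, 15:c, 16:b, 17:c, 19:a edges: (7,19,y); (8,9,y); (8,16,y); (12,15,y); (15,17,x); (16,9,y); (16,12,x); (19,9,x); (19,15,x)
final:
nodes: 1:a, 7:b, 8:c, 9:b, 12:a, 15:c, 16:b, 17:c, 19:a
edges: (7,19,y); (8,9,y); (8,16,y); (12,15,y); (15,17,x); (16,9,y); (16,12,x); (19,9,x); (19,15,x)


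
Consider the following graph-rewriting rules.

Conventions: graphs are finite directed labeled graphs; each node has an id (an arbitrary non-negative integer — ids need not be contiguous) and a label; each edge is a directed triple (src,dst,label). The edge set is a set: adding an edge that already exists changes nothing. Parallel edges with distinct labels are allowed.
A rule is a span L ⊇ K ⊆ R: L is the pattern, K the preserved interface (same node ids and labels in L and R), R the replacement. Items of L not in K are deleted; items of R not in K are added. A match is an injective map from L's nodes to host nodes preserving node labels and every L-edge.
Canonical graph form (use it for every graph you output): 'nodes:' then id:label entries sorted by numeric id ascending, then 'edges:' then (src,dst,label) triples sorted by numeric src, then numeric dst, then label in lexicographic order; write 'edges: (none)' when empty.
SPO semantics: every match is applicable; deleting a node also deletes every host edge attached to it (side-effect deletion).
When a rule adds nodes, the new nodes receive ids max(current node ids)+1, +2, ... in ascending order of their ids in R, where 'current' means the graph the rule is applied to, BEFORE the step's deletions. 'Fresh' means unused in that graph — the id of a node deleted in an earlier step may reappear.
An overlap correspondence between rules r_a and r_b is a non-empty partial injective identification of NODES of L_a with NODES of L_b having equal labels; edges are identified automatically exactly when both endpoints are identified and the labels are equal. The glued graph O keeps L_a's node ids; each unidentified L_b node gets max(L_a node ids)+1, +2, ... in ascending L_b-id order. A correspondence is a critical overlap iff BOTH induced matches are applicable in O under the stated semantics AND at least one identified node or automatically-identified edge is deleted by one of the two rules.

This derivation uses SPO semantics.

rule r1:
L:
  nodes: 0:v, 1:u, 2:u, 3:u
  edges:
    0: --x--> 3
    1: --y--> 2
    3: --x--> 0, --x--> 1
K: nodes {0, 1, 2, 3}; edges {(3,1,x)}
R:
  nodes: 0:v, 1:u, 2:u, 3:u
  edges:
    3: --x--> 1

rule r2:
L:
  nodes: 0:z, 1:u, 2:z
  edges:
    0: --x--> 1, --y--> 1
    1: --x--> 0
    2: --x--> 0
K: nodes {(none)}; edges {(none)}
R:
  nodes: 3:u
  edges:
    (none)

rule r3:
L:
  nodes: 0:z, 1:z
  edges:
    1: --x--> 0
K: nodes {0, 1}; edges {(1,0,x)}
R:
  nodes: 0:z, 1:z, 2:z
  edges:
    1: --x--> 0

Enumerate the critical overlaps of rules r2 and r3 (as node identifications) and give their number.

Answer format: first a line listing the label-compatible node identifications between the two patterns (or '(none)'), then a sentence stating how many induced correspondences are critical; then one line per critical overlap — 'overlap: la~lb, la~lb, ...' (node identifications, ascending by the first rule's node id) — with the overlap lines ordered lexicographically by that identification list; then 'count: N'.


label-compatible node identifications between L(r2) and L(r3): 0~0, 0~1, 2~0, 2~1
6 of the induced correspondences are critical overlaps of r2 and r3.
overlap: 0~0
overlap: 0~0, 2~1
overlap: 0~1
overlap: 0~1, 2~0
overlap: 2~0
overlap: 2~1
count: 6


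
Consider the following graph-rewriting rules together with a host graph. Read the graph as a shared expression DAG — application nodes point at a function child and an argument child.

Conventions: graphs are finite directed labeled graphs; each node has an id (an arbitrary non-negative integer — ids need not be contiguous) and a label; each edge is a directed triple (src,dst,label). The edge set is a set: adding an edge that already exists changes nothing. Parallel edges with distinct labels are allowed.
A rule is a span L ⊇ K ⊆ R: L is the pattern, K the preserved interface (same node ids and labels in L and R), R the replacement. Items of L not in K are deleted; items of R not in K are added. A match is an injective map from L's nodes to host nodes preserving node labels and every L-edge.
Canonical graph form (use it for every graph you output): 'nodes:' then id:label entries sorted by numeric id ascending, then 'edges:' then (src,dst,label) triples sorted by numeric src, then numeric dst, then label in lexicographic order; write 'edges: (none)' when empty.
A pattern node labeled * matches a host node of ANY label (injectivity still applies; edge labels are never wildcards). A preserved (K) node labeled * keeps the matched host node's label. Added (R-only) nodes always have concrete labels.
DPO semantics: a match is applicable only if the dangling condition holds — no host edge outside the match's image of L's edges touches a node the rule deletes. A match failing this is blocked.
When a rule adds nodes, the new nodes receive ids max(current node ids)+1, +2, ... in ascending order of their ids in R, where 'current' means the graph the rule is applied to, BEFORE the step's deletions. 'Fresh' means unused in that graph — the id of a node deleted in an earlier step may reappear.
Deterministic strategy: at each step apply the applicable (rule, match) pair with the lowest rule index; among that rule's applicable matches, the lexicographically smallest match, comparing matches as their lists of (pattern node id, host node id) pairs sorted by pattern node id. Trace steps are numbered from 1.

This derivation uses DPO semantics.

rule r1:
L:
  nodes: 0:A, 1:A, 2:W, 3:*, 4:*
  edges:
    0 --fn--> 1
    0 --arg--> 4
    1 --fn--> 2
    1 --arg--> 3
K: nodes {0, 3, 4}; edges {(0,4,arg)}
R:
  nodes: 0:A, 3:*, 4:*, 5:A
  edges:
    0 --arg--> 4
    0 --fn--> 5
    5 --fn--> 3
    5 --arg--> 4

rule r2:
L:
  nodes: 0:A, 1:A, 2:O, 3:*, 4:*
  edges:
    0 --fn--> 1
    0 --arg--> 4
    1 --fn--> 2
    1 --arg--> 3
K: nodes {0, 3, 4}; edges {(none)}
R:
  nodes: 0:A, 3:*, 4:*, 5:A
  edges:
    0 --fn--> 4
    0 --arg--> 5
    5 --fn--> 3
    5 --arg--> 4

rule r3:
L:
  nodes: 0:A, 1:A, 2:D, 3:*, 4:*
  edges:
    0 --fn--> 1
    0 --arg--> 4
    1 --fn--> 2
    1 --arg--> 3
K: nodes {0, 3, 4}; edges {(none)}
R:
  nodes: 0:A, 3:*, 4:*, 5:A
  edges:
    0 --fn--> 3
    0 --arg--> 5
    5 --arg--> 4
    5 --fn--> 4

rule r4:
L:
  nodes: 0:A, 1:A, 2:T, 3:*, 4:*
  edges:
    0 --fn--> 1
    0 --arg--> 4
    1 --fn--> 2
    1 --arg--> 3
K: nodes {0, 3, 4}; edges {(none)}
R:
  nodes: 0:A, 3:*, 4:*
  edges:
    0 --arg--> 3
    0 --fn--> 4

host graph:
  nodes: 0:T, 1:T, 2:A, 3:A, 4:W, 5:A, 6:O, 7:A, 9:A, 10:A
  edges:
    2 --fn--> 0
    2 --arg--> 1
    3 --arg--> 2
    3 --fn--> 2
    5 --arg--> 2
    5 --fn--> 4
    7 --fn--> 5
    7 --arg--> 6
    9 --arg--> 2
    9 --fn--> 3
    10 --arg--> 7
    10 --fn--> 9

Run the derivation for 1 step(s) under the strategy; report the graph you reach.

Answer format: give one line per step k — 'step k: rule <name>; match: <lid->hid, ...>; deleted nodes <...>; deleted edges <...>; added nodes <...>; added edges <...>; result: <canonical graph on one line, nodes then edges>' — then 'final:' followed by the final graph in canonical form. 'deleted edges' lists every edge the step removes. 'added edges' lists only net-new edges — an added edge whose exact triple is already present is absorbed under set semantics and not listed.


step 1: rule r1; match: 0->7, 1->5, 2->4, 3->2, 4->6; deleted nodes 4, 5; deleted edges (5,2,arg); (5,4,fn); (7,5,fn); added nodes 11; added edges (7,11,fn); (11,2,fn); (11,6,arg); result: nodes: 0:T, 1:T, 2:A, 3:A, 6:O, 7:A, 9:A, 10:A, 11:A edges: (2,0,fn); (2,1,arg); (3,2,arg); (3,2,fn); (7,6,arg); (7,11,fn); (9,2,arg); (9,3,fn); (10,7,arg); (10,9,fn); (11,2,fn); (11,6,arg)
final:
nodes: 0:T, 1:T, 2:A, 3:A, 6:O, 7:A, 9:A, 10:A, 11:A
edges: (2,0,fn); (2,1,arg); (3,2,arg); (3,2,fn); (7,6,arg); (7,11,fn); (9,2,arg); (9,3,fn); (10,7,arg); (10,9,fn); (11,2,fn); (11,6,arg)


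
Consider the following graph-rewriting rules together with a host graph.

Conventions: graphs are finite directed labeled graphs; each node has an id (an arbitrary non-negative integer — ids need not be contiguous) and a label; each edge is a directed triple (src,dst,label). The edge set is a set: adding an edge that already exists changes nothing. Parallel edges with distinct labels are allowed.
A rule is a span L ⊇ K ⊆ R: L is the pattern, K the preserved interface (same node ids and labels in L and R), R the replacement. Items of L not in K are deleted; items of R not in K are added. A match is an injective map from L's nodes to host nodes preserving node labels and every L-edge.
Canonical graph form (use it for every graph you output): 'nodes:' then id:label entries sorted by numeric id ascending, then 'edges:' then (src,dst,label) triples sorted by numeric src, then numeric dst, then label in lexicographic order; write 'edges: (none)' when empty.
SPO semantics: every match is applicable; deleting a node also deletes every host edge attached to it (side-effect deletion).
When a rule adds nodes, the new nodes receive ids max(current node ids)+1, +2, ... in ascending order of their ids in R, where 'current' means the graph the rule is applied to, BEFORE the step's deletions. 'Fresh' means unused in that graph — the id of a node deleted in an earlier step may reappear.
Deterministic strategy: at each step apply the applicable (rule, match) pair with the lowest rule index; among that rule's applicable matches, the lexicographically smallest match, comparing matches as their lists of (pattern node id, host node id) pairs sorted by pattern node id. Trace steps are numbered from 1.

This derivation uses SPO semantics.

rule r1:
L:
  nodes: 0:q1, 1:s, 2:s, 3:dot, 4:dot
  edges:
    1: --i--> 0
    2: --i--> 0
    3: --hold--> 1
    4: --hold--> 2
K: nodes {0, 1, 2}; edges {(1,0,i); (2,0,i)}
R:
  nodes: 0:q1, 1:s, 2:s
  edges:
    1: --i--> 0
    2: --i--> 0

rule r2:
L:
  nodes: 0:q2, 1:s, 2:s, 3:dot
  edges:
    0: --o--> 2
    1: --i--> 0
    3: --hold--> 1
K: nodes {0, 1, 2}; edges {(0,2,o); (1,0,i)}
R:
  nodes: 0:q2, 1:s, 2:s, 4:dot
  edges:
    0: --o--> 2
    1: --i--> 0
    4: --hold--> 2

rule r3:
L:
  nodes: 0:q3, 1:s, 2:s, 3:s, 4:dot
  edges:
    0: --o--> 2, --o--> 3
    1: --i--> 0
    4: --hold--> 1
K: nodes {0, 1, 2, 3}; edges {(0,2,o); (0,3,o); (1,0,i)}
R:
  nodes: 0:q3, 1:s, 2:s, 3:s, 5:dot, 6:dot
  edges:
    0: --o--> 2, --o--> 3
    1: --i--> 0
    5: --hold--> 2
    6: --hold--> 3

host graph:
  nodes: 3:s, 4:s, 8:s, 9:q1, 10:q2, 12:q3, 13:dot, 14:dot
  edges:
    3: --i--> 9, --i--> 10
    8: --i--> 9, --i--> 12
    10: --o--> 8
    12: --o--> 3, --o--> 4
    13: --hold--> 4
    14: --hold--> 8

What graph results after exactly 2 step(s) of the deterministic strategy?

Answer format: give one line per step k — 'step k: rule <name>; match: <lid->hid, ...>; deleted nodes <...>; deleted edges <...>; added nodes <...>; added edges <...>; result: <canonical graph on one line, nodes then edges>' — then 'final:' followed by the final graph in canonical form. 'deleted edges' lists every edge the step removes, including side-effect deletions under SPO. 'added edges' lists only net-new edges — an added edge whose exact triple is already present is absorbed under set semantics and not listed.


step 1: rule r3; match: 0->12, 1->8, 2->3, 3->4, 4->14; deleted nodes 14; deleted edges (14,8,hold); added nodes 15, 16; added edges (15,3,hold); (16,4,hold); result: nodes: 3:s, 4:s, 8:s, 9:q1, 10:q2, 12:q3, 13:dot, 15:dot, 16:dot edges: (3,9,i); (3,10,i); (8,9,i); (8,12,i); (10,8,o); (12,3,o); (12,4,o); (13,4,hold); (15,3,hold); (16,4,hold)
step 2: rule r2; match: 0->10, 1->3, 2->8, 3->15; deleted nodes 15; deleted edges (15,3,hold); added nodes 17; added edges (17,8,hold); result: nodes: 3:s, 4:s, 8:s, 9:q1, 10:q2, 12:q3, 13:dot, 16:dot, 17:dot edges: (3,9,i); (3,10,i); (8,9,i); (8,12,i); (10,8,o); (12,3,o); (12,4,o); (13,4,hold); (16,4,hold); (17,8,hold)
final:
nodes: 3:s, 4:s, 8:s, 9:q1, 10:q2, 12:q3, 13:dot, 16:dot, 17:dot
edges: (3,9,i); (3,10,i); (8,9,i); (8,12,i); (10,8,o); (12,3,o); (12,4,o); (13,4,hold); (16,4,hold); (17,8,hold)


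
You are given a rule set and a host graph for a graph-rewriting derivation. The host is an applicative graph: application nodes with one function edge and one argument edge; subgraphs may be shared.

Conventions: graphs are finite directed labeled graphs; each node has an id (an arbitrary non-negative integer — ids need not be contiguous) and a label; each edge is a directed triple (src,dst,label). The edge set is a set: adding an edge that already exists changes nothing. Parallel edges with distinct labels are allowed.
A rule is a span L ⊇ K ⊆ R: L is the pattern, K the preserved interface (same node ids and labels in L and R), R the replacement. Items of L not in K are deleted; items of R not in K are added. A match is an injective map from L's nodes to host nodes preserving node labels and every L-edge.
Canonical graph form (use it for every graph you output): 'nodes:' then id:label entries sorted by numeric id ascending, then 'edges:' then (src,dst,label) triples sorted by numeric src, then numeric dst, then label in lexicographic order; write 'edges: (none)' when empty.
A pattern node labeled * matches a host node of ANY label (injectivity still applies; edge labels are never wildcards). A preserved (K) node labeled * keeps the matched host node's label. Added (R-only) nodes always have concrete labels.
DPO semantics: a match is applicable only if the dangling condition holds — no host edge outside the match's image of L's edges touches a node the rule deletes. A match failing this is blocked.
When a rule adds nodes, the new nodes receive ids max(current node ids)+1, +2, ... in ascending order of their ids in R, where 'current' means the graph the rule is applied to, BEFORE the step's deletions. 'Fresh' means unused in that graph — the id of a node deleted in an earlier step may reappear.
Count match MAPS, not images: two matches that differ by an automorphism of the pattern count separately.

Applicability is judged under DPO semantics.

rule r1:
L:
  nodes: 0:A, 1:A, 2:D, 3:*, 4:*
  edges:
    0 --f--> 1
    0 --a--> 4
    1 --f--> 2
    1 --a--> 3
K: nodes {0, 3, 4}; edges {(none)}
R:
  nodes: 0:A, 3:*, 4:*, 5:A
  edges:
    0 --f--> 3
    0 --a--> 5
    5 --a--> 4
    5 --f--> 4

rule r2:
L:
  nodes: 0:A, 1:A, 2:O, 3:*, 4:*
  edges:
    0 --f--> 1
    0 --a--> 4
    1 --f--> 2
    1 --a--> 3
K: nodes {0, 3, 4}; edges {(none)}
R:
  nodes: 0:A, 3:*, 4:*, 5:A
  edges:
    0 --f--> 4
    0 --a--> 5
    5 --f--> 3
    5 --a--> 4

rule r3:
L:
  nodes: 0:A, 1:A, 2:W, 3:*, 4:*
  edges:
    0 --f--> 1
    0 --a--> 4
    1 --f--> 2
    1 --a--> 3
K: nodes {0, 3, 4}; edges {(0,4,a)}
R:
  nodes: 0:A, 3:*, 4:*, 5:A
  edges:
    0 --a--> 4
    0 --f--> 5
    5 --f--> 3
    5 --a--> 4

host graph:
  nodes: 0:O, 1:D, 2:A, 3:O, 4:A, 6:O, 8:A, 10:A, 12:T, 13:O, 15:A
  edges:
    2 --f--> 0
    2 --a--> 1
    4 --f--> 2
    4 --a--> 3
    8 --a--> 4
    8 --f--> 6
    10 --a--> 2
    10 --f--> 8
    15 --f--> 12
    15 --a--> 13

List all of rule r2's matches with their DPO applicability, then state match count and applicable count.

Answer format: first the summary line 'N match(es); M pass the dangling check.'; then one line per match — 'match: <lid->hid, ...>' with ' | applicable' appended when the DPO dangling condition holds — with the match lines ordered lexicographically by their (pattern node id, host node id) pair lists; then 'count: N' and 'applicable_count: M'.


2 match(es); 1 pass the dangling check.
match: 0->4, 1->2, 2->0, 3->1, 4->3
match: 0->10, 1->8, 2->6, 3->4, 4->2 | applicable
count: 2
applicable_count: 1


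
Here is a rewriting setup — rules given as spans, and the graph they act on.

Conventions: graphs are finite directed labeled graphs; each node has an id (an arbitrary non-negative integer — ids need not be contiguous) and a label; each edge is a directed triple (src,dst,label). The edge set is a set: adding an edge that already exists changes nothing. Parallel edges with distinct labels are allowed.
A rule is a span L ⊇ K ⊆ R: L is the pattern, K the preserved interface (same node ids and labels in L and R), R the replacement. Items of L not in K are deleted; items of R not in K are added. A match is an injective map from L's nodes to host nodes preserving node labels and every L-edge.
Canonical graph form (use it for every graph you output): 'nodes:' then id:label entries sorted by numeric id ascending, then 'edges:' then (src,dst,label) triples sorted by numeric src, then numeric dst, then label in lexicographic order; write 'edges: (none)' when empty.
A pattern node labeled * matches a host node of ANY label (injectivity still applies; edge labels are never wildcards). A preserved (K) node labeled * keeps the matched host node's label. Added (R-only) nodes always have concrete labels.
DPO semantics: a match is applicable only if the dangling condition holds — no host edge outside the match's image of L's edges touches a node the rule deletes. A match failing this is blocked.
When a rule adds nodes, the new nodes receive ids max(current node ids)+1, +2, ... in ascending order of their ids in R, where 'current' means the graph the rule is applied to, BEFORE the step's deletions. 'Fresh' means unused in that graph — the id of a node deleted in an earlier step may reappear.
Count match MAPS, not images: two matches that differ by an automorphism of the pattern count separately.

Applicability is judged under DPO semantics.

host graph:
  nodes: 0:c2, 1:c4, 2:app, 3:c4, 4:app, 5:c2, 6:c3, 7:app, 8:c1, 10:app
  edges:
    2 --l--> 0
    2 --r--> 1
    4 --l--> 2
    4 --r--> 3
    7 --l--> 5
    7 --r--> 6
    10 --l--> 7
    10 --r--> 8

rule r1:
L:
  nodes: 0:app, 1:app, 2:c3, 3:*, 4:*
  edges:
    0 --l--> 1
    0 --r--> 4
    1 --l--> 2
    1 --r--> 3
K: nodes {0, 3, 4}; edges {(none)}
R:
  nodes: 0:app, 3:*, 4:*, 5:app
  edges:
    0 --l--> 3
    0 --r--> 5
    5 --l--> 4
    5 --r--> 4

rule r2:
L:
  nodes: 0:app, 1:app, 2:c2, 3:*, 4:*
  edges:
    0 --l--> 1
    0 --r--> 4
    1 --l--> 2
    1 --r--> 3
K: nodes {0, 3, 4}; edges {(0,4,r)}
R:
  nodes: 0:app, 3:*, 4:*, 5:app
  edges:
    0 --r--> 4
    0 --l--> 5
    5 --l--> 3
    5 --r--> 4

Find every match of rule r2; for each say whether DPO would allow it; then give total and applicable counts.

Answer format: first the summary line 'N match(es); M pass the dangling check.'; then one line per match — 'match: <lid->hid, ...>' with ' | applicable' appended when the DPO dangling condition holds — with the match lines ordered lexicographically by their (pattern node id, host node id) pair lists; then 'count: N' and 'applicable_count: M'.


2 match(es); 2 pass the dangling check.
match: 0->4, 1->2, 2->0, 3->1, 4->3 | applicable
match: 0->10, 1->7, 2->5, 3->6, 4->8 | applicable
count: 2
applicable_count: 2


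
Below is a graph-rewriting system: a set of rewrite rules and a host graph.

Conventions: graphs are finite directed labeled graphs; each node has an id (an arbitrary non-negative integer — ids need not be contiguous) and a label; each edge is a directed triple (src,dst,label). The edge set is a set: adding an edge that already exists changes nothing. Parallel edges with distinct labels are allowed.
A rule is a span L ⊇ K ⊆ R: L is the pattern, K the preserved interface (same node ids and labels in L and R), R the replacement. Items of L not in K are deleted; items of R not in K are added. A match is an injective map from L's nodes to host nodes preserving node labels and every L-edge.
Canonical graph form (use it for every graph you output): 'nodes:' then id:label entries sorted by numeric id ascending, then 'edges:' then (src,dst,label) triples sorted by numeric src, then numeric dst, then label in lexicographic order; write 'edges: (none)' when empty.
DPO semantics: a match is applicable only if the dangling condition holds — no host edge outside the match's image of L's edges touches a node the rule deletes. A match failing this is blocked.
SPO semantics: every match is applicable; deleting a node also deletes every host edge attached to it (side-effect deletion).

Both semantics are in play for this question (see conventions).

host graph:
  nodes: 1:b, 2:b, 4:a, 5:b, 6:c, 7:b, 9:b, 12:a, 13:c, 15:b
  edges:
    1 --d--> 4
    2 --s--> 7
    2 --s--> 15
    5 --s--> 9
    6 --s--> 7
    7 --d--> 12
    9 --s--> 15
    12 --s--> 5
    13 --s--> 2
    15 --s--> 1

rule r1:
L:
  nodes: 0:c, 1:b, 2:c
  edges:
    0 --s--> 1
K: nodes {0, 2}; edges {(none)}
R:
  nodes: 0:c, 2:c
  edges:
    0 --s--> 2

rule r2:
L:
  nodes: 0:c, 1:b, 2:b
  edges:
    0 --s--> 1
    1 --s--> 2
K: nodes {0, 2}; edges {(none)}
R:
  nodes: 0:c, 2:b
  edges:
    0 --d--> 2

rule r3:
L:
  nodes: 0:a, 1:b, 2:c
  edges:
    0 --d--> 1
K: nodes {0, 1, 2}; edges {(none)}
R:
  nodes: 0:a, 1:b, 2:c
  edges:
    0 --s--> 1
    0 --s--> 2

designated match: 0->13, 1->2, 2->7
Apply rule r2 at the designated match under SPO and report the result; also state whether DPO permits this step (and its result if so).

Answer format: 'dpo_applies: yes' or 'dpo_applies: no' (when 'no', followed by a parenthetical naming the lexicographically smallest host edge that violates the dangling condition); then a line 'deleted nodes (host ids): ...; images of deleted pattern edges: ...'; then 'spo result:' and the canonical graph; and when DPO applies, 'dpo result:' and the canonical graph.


dpo_applies: no
(the rule deletes node 2, which keeps host edge (2,15,s) outside the match image — the dangling condition fails, DPO blocks; SPO proceeds and side-deletes such edges)
deleted nodes (host ids): 2; images of deleted pattern edges: (2,7,s); (13,2,s)
spo result:
nodes: 1:b, 4:a, 5:b, 6:c, 7:b, 9:b, 12:a, 13:c, 15:b
edges: (1,4,d); (5,9,s); (6,7,s); (7,12,d); (9,15,s); (12,5,s); (13,7,d); (15,1,s)


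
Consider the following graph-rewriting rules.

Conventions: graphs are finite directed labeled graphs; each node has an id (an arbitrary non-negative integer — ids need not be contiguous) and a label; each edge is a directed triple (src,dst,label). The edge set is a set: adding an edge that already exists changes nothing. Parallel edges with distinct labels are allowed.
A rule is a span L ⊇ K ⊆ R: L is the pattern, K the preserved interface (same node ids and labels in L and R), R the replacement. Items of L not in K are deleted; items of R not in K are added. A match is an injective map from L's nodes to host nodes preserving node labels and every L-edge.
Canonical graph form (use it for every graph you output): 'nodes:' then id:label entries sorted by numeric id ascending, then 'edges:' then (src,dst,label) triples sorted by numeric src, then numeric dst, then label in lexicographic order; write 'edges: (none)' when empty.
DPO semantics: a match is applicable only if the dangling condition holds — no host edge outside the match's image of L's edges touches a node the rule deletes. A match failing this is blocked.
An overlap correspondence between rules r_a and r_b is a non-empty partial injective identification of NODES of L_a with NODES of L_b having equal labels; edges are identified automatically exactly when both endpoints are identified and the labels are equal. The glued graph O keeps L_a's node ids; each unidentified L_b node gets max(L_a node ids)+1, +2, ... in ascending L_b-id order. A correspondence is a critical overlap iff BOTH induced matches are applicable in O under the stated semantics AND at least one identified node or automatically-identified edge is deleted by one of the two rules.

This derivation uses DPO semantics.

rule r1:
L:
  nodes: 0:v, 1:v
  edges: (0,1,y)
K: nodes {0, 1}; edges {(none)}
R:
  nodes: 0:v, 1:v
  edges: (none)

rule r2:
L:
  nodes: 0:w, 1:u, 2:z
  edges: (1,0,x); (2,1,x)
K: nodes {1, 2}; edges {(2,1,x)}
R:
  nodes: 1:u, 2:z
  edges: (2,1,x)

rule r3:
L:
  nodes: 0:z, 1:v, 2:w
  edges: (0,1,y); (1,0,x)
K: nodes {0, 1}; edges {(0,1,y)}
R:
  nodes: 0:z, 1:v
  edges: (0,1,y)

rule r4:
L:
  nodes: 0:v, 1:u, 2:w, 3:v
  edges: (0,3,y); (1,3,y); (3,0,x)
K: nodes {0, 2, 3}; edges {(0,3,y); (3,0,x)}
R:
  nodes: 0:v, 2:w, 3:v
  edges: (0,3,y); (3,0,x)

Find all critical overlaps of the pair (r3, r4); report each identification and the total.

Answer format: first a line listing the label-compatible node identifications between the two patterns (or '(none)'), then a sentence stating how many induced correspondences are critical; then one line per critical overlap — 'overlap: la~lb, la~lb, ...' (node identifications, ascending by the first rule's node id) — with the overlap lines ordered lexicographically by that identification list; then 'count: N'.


label-compatible node identifications between L(r3) and L(r4): 1~0, 1~3, 2~2
3 of the induced correspondences are critical overlaps of r3 and r4.
overlap: 1~0, 2~2
overlap: 1~3, 2~2
overlap: 2~2
count: 3


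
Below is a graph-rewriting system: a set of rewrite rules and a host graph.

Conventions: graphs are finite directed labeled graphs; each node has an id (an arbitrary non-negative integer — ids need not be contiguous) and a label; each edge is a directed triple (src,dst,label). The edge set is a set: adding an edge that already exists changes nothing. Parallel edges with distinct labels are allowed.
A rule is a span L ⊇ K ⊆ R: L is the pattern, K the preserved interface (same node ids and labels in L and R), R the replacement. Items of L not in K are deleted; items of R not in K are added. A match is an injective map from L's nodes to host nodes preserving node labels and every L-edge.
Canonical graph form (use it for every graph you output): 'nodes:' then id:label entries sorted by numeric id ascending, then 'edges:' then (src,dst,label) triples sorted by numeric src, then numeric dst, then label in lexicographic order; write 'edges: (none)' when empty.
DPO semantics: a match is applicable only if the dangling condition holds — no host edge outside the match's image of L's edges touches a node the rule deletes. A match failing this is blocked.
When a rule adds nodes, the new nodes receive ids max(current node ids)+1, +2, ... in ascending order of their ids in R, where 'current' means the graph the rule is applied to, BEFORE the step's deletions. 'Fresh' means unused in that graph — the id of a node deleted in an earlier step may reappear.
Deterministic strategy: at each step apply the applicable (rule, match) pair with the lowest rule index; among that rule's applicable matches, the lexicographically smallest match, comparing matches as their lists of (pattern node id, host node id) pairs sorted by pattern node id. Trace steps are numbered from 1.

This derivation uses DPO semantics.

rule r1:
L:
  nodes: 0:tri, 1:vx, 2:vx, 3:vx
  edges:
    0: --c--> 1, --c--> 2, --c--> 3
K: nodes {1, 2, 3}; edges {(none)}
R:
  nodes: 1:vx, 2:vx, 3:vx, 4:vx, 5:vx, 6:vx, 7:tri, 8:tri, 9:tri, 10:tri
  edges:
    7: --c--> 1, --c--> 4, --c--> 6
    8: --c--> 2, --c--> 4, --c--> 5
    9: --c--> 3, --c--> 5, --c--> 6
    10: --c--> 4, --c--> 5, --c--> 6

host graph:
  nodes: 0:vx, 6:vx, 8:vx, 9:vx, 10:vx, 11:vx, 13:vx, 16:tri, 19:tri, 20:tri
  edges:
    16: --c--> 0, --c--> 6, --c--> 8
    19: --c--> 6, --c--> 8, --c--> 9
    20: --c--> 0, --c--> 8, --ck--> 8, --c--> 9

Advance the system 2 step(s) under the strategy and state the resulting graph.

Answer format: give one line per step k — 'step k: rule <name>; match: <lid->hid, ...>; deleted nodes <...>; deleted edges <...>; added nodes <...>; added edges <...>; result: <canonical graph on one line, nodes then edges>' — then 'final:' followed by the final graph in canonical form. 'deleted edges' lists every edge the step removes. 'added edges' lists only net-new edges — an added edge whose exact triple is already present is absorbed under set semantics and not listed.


step 1: rule r1; match: 0->16, 1->0, 2->6, 3->8; deleted nodes 16; deleted edges (16,0,c); (16,6,c); (16,8,c); added nodes 21, 22, 23, 24, 25, 26, 27; added edges (24,0,c); (24,21,c); (24,23,c); (25,6,c); (25,21,c); (25,22,c); (26,8,c); (26,22,c); (26,23,c); (27,21,c); (27,22,c); (27,23,c); result: nodes: 0:vx, 6:vx, 8:vx, 9:vx, 10:vx, 11:vx, 13:vx, 19:tri, 20:tri, 21:vx, 22:vx, 23:vx, 24:tri, 25:tri, 26:tri, 27:tri edges: (19,6,c); (19,8,c); (19,9,c); (20,0,c); (20,8,c); (20,8,ck); (20,9,c); (24,0,c); (24,21,c); (24,23,c); (25,6,c); (25,21,c); (25,22,c); (26,8,c); (26,22,c); (26,23,c); (27,21,c); (27,22,c); (27,23,c)
step 2: rule r1; match: 0->19, 1->6, 2->8, 3->9; deleted nodes 19; deleted edges (19,6,c); (19,8,c); (19,9,c); added nodes 28, 29, 30, 31, 32, 33, 34; added edges (31,6,c); (31,28,c); (31,30,c); (32,8,c); (32,28,c); (32,29,c); (33,9,c); (33,29,c); (33,30,c); (34,28,c); (34,29,c); (34,30,c); result: nodes: 0:vx, 6:vx, 8:vx, 9:vx, 10:vx, 11:vx, 13:vx, 20:tri, 21:vx, 22:vx, 23:vx, 24:tri, 25:tri, 26:tri, 27:tri, 28:vx, 29:vx, 30:vx, 31:tri, 32:tri, 33:tri, 34:tri edges: (20,0,c); (20,8,c); (20,8,ck); (20,9,c); (24,0,c); (24,21,c); (24,23,c); (25,6,c); (25,21,c); (25,22,c); (26,8,c); (26,22,c); (26,23,c); (27,21,c); (27,22,c); (27,23,c); (31,6,c); (31,28,c); (31,30,c); (32,8,c); (32,28,c); (32,29,c); (33,9,c); (33,29,c); (33,30,c); (34,28,c); (34,29,c); (34,30,c)
final:
nodes: 0:vx, 6:vx, 8:vx, 9:vx, 10:vx, 11:vx, 13:vx, 20:tri, 21:vx, 22:vx, 23:vx, 24:tri, 25:tri, 26:tri, 27:tri, 28:vx, 29:vx, 30:vx, 31:tri, 32:tri, 33:tri, 34:tri
edges: (20,0,c); (20,8,c); (20,8,ck); (20,9,c); (24,0,c); (24,21,c); (24,23,c); (25,6,c); (25,21,c); (25,22,c); (26,8,c); (26,22,c); (26,23,c); (27,21,c); (27,22,c); (27,23,c); (31,6,c); (31,28,c); (31,30,c); (32,8,c); (32,28,c); (32,29,c); (33,9,c); (33,29,c); (33,30,c); (34,28,c); (34,29,c); (34,30,c)


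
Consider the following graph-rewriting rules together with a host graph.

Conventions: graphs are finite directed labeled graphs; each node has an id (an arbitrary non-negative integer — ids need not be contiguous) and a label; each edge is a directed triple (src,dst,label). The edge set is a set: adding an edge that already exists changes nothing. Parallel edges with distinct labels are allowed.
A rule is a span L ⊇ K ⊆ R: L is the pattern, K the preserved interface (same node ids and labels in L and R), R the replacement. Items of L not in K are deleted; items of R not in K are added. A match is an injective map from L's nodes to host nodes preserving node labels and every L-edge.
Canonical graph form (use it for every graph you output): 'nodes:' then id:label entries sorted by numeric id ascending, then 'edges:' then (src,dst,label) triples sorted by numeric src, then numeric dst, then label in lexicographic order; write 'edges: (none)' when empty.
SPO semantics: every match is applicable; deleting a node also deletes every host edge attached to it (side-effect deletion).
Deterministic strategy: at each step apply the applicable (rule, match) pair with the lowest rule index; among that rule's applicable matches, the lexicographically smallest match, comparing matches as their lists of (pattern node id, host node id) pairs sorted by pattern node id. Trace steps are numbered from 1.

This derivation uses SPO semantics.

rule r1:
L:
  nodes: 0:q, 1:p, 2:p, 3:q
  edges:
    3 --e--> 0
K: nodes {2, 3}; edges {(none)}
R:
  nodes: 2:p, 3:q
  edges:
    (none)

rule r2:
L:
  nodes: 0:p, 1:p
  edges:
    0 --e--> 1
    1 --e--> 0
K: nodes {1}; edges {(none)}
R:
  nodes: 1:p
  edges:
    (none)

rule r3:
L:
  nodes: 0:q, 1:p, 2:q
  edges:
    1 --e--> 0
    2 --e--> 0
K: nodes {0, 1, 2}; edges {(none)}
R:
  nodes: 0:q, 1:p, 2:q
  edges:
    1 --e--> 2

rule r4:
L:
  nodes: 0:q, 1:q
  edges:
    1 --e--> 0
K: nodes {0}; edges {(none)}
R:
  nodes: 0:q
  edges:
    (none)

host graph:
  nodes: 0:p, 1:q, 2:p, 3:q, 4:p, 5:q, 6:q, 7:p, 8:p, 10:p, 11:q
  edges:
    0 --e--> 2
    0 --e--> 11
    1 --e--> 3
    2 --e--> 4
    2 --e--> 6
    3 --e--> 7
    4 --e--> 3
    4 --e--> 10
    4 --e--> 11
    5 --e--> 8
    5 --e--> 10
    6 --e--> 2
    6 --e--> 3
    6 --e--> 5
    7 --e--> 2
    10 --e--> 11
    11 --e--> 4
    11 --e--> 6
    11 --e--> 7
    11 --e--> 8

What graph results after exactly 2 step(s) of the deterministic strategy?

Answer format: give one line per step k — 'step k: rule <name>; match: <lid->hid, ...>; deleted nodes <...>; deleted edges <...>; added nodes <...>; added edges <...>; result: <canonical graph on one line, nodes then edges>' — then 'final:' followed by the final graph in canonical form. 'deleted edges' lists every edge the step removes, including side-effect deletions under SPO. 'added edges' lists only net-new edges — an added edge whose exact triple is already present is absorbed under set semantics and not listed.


step 1: rule r1; match: 0->3, 1->0, 2->2, 3->1; deleted nodes 0, 3; deleted edges (0,2,e); (0,11,e); (1,3,e); (3,7,e); (4,3,e); (6,3,e); added nodes (none); added edges (none); result: nodes: 1:q, 2:p, 4:p, 5:q, 6:q, 7:p, 8:p, 10:p, 11:q edges: (2,4,e); (2,6,e); (4,10,e); (4,11,e); (5,8,e); (5,10,e); (6,2,e); (6,5,e); (7,2,e); (10,11,e); (11,4,e); (11,6,e); (11,7,e); (11,8,e)
step 2: rule r1; match: 0->5, 1->2, 2->4, 3->6; deleted nodes 2, 5; deleted edges (2,4,e); (2,6,e); (5,8,e); (5,10,e); (6,2,e); (6,5,e); (7,2,e); added nodes (none); added edges (none); result: nodes: 1:q, 4:p, 6:q, 7:p, 8:p, 10:p, 11:q edges: (4,10,e); (4,11,e); (10,11,e); (11,4,e); (11,6,e); (11,7,e); (11,8,e)
final:
nodes: 1:q, 4:p, 6:q, 7:p, 8:p, 10:p, 11:q
edges: (4,10,e); (4,11,e); (10,11,e); (11,4,e); (11,6,e); (11,7,e); (11,8,e)


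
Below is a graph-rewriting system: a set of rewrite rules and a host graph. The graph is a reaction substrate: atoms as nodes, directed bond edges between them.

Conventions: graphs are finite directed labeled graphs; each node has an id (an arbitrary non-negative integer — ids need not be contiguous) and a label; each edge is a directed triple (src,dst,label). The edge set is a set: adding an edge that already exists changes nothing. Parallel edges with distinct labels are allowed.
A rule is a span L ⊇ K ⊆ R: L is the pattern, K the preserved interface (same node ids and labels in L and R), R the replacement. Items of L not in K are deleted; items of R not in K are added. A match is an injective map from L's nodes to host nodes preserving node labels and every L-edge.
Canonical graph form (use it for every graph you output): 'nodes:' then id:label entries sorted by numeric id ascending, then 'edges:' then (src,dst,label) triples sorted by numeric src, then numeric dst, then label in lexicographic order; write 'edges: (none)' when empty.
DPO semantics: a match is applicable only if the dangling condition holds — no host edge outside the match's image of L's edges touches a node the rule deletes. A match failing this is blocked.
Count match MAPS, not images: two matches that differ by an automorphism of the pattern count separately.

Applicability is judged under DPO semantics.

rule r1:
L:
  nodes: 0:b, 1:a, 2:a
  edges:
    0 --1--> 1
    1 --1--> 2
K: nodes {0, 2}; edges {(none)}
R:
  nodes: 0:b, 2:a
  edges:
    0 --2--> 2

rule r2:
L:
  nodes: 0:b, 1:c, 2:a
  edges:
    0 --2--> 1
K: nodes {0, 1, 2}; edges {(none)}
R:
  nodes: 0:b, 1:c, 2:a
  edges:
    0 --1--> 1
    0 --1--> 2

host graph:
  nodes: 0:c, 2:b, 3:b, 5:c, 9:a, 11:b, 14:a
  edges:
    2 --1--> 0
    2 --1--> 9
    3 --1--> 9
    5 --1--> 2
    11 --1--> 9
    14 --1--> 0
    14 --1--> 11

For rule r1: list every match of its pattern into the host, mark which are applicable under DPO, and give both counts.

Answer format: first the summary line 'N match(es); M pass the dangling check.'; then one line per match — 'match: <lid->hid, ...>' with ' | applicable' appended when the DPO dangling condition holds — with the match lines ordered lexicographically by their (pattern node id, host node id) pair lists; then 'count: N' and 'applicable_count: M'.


0 match(es); 0 pass the dangling check.
count: 0
applicable_count: 0
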